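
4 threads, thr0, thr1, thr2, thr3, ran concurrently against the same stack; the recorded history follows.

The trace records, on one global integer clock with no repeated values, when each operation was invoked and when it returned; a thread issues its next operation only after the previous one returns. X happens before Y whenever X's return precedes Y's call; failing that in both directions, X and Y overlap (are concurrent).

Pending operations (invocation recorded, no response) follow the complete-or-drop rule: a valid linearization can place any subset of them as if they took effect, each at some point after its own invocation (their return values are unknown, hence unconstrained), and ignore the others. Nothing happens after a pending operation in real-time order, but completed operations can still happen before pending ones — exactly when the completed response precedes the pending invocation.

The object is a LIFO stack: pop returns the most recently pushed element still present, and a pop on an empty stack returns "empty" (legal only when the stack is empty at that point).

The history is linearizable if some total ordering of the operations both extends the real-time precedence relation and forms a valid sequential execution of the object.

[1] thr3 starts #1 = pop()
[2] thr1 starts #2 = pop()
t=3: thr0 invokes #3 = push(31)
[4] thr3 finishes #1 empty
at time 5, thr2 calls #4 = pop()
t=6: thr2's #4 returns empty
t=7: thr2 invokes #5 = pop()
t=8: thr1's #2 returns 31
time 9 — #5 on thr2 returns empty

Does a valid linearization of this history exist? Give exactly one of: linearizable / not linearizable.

witness order: #1, #3, #2, #4, #5
1. #1 pop() → empty, leaving stack <>
2. #3 push(31) (pending, included), leaving stack <31>
3. #2 pop() → 31, leaving stack <>
4. #4 pop() → empty, leaving stack <>
5. #5 pop() → empty, leaving stack <>

linearizable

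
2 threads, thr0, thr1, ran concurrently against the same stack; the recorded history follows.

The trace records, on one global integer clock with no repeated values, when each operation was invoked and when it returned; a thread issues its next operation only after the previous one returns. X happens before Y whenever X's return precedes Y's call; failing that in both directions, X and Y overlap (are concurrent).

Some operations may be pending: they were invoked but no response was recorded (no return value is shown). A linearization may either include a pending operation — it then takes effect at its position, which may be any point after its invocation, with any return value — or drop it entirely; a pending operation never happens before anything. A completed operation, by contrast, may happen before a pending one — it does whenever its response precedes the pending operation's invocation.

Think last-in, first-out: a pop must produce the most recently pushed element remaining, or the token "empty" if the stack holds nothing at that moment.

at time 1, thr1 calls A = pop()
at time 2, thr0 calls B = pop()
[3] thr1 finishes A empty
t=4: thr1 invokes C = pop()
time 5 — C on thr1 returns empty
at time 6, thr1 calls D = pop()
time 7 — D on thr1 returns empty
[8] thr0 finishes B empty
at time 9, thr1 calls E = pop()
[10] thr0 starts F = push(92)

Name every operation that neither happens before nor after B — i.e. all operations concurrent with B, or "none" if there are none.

A, C, D

B spans [2,8]: anything still running between times 2 and 8 counts as concurrent
A [1,3]: concurrent
C [4,5]: concurrent
D [6,7]: concurrent
E [9,…): after
F [10,…): after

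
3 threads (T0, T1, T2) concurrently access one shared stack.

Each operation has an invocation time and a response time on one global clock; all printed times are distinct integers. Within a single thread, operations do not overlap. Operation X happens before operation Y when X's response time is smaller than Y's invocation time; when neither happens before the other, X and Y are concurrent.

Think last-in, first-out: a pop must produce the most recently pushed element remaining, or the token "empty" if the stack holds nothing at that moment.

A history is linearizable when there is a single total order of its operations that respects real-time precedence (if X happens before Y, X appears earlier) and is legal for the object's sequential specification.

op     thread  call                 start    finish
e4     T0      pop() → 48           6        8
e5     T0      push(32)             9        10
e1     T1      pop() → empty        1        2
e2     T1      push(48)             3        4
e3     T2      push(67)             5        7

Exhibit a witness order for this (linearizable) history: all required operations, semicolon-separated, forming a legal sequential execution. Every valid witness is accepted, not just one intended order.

after step 1 (e1 pop() → empty): stack <>
after step 2 (e2 push(48)): stack <48>
after step 3 (e4 pop() → 48): stack <>
after step 4 (e3 push(67)): stack <67>
after step 5 (e5 push(32)): stack <67,32>

e1; e2; e4; e3; e5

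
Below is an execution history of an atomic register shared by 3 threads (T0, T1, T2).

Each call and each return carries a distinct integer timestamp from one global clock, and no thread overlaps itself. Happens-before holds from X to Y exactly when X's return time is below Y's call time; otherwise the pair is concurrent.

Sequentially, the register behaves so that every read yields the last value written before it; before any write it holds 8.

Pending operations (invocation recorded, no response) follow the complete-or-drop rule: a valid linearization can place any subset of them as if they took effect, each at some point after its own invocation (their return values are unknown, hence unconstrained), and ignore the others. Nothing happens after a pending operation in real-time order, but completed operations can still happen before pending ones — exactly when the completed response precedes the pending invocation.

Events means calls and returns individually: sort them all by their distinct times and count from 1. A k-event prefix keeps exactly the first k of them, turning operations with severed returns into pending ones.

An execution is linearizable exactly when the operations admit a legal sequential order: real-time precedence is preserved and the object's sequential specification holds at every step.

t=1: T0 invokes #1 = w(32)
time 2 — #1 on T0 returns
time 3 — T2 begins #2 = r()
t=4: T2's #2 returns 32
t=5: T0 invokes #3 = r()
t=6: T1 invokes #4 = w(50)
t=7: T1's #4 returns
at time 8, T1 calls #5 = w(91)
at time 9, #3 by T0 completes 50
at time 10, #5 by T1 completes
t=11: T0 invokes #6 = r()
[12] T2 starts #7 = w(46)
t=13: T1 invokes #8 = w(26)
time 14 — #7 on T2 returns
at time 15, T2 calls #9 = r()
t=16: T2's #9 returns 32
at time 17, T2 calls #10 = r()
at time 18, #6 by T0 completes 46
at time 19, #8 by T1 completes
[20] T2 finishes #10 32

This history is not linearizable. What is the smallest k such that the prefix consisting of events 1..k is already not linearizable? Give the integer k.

events 1..15 are linearizable, e.g. via #1, #2, #4, #3, #5, #6, #7:
step 1: #1 w(32) — value 32
step 2: #2 r() → 32 — value 32
step 3: #4 w(50) — value 50
step 4: #3 r() → 50 — value 50
step 5: #5 w(91) — value 91
step 6: #6 r() (pending, included) — value 91
step 7: #7 w(46) — value 46
adding event 16 (#9 responds at 16) leaves no legal real-time order
no escape via the 2 pending operations (#6, #8): every completion choice fails
for example #1, #2, #3, #4, #5, #7, #9 (pending dropped) fails at step 3: #3 r() → 50 is not legal there
for example #1, #2, #4, #3, #5, #7, #9 (pending dropped) fails at step 7: #9 r() → 32 is not legal there

16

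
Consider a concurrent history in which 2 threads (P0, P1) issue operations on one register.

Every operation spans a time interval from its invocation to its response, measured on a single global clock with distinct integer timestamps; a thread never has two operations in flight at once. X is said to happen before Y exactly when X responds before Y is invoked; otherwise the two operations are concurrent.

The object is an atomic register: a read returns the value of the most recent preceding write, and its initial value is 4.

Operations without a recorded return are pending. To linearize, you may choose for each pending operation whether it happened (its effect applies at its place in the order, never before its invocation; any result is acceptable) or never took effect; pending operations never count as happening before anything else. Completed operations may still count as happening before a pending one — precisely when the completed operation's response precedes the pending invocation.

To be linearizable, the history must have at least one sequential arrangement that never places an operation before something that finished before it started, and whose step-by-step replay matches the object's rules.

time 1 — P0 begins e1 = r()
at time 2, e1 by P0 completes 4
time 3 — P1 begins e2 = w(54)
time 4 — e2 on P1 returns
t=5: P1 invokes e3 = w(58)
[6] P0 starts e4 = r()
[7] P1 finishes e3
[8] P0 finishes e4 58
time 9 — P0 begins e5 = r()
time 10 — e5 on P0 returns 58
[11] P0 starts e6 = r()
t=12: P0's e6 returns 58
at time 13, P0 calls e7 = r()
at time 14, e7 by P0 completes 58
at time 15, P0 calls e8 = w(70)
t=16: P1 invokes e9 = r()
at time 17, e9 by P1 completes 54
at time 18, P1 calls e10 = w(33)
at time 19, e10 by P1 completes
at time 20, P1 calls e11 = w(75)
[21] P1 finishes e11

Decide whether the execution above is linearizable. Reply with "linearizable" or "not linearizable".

cut after 16 events: linearizable; cut after 17 events (e9 responds, time 17): not linearizable
every one of the 2 real-time-consistent orders over 8 completed register ops fails the sequential spec
include/drop combinations of the 1 pending operation (e8) were all tried; none helps
take e1, e2, e3, e4, e5, e6, e7, e9 (pending dropped): step 8 already fails, because e9 r() → 54 cannot occur there
take e1, e2, e4, e3, e5, e6, e7, e9 (pending dropped): step 3 already fails, because e4 r() → 58 cannot occur there

not linearizable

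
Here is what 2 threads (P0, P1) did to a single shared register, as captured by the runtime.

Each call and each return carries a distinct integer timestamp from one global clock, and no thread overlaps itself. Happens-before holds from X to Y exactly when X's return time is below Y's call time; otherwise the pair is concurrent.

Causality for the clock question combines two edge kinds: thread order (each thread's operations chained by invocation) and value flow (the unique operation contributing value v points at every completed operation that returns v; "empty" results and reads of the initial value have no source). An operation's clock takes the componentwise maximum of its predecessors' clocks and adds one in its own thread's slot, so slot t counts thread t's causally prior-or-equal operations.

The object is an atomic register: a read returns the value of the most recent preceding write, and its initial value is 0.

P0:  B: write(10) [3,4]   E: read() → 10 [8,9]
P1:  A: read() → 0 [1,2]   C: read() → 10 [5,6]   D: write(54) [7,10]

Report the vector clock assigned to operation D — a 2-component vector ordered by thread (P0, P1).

A, invoked 1, has no incoming edges; only P1's bump applies → (0, 1)
B, invoked 3, has no incoming edges; only P0's bump applies → (1, 0)
invoked at 8, E merges VC(B)=(1, 0) and bumps P0's slot → (2, 0)
invoked at 5, C merges VC(A)=(0, 1), VC(B)=(1, 0) and bumps P1's slot → (1, 2)
invoked at 7, D merges VC(C)=(1, 2) and bumps P1's slot → (1, 3)
target: VC(D) = (1, 3)

(1, 3)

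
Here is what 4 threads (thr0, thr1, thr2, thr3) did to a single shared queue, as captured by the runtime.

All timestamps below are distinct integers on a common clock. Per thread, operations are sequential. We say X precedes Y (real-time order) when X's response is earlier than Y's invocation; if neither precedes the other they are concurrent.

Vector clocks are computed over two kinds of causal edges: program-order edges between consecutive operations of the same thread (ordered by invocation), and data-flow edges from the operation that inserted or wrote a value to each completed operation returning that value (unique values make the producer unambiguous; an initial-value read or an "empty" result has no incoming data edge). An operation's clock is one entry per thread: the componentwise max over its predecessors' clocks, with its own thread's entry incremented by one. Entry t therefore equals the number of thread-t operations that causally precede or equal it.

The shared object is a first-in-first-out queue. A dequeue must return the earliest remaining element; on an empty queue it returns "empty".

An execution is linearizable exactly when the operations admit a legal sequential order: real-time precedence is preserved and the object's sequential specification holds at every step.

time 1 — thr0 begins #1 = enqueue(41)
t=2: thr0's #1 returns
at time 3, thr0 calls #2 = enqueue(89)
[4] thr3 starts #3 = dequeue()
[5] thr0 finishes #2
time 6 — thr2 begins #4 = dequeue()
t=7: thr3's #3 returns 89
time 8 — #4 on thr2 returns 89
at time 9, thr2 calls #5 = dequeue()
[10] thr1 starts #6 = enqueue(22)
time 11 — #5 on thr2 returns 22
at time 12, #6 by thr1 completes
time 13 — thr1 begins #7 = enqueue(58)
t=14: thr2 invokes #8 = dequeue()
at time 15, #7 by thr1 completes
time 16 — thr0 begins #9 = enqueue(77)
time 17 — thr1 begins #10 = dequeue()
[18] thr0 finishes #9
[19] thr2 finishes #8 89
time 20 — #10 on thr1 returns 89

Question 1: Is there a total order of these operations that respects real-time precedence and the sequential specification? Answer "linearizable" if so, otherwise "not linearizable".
not linearizable

events 1..7 are fine; event 8 — the response of #4 at time 8 — makes the prefix non-linearizable
checked exhaustively: 3 real-time-consistent orders of 4 completed operations, zero legal queue replays
for example #1, #2, #3, #4 fails at step 3: #3 dequeue() → 89 is not legal there
for example #1, #2, #4, #3 fails at step 3: #4 dequeue() → 89 is not legal there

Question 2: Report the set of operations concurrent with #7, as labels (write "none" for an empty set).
#8

#7 spans [13,15]; an op avoiding the whole window 13..15 is ordered, any other is concurrent
#1 [1,2]: before
#2 [3,5]: before
#3 [4,7]: before
#4 [6,8]: before
#5 [9,11]: before
#6 [10,12]: before
#8 [14,19]: concurrent
#9 [16,18]: after
#10 [17,20]: after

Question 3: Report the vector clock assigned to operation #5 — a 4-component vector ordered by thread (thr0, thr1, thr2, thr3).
(2, 1, 2, 0)

no predecessors for #6 (invoked 10): thr1 increments from zero → (0, 1, 0, 0)
no predecessors for #1 (invoked 1): thr0 increments from zero → (1, 0, 0, 0)
merge at #7 (invoked 13): VC(#6)=(0, 1, 0, 0), own-thread bump on thr1 → (0, 2, 0, 0)
merge at #2 (invoked 3): VC(#1)=(1, 0, 0, 0), own-thread bump on thr0 → (2, 0, 0, 0)
merge at #3 (invoked 4): VC(#2)=(2, 0, 0, 0), own-thread bump on thr3 → (2, 0, 0, 1)
merge at #4 (invoked 6): VC(#2)=(2, 0, 0, 0), own-thread bump on thr2 → (2, 0, 1, 0)
merge at #9 (invoked 16): VC(#2)=(2, 0, 0, 0), own-thread bump on thr0 → (3, 0, 0, 0)
merge at #5 (invoked 9): VC(#4)=(2, 0, 1, 0), VC(#6)=(0, 1, 0, 0), own-thread bump on thr2 → (2, 1, 2, 0)
merge at #10 (invoked 17): VC(#2)=(2, 0, 0, 0), VC(#7)=(0, 2, 0, 0), own-thread bump on thr1 → (2, 3, 0, 0)
merge at #8 (invoked 14): VC(#2)=(2, 0, 0, 0), VC(#5)=(2, 1, 2, 0), own-thread bump on thr2 → (2, 1, 3, 0)
target: VC(#5) = (2, 1, 2, 0)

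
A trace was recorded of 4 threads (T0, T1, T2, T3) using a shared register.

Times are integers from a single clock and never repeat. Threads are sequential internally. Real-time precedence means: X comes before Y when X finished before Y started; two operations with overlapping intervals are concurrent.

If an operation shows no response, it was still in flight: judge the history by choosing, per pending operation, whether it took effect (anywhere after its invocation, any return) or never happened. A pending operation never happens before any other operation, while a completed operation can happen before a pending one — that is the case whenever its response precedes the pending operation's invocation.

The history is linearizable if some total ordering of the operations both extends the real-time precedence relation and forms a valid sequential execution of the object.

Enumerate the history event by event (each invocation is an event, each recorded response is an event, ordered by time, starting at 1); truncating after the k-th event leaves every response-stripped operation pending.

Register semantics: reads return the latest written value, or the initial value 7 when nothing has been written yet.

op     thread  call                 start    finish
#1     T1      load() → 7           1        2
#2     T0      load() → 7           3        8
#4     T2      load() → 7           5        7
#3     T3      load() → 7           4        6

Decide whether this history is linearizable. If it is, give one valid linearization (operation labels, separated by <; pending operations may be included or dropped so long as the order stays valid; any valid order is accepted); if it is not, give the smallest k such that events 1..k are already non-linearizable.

linearizable — witness: #1 < #2 < #3 < #4

step 1: #1 load() → 7 — value 7
step 2: #2 load() → 7 — value 7
step 3: #3 load() → 7 — value 7
step 4: #4 load() → 7 — value 7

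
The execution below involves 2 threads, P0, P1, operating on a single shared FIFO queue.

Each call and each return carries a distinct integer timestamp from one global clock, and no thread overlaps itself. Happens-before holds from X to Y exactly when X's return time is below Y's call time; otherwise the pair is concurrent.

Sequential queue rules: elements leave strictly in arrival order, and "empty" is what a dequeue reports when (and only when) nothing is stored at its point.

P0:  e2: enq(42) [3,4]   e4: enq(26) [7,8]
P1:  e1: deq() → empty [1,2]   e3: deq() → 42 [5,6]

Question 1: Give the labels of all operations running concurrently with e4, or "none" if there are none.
overlap test against e4 [7,8]: concurrent iff the interval meets 7..8
e1 [1,2]: before
e2 [3,4]: before
e3 [5,6]: before

none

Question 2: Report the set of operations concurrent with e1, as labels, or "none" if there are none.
e1 spans [1,2]: anything still running between times 1 and 2 counts as concurrent
e2 [3,4]: after
e3 [5,6]: after
e4 [7,8]: after

none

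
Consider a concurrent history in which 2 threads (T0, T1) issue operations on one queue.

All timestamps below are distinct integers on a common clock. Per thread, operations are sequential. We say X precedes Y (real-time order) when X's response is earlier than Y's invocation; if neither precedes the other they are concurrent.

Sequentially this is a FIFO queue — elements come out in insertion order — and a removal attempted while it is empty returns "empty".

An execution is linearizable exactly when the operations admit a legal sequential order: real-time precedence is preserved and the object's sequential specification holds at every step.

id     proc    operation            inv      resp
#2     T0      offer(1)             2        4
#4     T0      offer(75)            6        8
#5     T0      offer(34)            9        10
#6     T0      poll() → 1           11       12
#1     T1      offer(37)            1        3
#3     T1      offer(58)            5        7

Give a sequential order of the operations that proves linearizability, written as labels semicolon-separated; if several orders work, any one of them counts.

#2; #1; #3; #4; #5; #6

step 1: #2 offer(1) — queue <1>
step 2: #1 offer(37) — queue <1,37>
step 3: #3 offer(58) — queue <1,37,58>
step 4: #4 offer(75) — queue <1,37,58,75>
step 5: #5 offer(34) — queue <1,37,58,75,34>
step 6: #6 poll() → 1 — queue <37,58,75,34>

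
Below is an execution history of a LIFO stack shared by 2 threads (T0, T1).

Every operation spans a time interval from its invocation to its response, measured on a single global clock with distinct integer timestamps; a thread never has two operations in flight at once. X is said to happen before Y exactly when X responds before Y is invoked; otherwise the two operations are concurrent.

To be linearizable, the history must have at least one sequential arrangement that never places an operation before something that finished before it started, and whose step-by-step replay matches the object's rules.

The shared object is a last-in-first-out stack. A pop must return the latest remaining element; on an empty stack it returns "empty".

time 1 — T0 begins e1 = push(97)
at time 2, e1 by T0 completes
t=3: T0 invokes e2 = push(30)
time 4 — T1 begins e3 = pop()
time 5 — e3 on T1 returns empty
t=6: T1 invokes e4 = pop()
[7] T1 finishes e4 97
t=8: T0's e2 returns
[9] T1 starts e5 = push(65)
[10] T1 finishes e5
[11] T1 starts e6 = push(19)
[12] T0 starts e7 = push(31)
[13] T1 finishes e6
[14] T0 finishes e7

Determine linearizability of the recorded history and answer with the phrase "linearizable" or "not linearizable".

not linearizable

the violation lands at event 5, e3's response at time 5: events 1..4 linearize, events 1..5 do not
one real-time candidate order over the 2 completed operations — the LIFO stack replay rejects it
including or dropping the 1 pending operation (e2) in any combination fails
for example e1, e3 (pending dropped) fails at step 2: e3 pop() → empty is not legal there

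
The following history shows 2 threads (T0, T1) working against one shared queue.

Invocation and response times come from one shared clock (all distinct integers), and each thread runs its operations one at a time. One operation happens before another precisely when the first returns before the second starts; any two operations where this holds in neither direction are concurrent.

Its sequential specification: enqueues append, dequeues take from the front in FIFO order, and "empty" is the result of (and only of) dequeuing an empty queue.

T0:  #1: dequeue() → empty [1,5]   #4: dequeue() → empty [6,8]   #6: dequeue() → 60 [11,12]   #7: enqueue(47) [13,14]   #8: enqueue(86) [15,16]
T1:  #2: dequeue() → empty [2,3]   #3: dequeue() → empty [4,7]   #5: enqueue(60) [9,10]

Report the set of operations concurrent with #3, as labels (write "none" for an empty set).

#1, #4

overlap test against #3 [4,7]: concurrent iff the interval meets 4..7
#1 [1,5]: concurrent
#2 [2,3]: before
#4 [6,8]: concurrent
#5 [9,10]: after
#6 [11,12]: after
#7 [13,14]: after
#8 [15,16]: after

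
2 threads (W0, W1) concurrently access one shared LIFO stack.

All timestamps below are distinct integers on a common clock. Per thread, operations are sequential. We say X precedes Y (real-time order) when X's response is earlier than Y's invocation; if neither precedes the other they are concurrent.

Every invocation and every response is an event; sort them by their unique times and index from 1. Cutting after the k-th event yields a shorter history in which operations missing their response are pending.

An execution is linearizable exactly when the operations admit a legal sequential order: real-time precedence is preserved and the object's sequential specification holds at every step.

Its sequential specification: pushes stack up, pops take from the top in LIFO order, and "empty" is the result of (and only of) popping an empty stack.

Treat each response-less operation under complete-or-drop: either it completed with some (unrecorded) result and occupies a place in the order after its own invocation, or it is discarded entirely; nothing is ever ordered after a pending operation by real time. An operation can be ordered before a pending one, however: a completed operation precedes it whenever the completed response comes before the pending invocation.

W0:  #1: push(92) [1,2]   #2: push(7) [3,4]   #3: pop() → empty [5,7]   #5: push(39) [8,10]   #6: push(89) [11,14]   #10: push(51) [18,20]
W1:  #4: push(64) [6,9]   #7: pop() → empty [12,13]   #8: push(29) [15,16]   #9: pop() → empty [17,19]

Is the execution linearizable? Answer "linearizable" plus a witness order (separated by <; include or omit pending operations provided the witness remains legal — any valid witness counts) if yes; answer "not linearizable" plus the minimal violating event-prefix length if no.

not linearizable — minimal violating prefix: 7 events

cut after 6 events: linearizable; cut after 7 events (#3 responds, time 7): not linearizable
exactly one order of the 3 completed ops respects real time; the LIFO stack replay fails
every completion of the 1 pending operation (#4) was checked; none linearizes
sample order #1, #2, #3 (pending dropped) stalls at step 3 — #3 pop() → empty has no legal effect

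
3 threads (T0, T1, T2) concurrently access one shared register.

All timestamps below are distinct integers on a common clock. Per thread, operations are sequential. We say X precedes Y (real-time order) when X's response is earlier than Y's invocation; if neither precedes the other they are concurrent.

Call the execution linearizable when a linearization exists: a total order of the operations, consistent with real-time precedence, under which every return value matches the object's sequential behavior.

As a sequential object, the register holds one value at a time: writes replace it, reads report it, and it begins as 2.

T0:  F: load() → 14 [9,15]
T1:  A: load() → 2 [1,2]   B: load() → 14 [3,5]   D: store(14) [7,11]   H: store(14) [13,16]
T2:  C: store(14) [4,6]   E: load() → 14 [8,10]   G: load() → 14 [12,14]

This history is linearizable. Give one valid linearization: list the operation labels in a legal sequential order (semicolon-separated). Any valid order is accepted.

A; C; B; D; E; F; G; H

1. A load() → 2, leaving value 2
2. C store(14), leaving value 14
3. B load() → 14, leaving value 14
4. D store(14), leaving value 14
5. E load() → 14, leaving value 14
6. F load() → 14, leaving value 14
7. G load() → 14, leaving value 14
8. H store(14), leaving value 14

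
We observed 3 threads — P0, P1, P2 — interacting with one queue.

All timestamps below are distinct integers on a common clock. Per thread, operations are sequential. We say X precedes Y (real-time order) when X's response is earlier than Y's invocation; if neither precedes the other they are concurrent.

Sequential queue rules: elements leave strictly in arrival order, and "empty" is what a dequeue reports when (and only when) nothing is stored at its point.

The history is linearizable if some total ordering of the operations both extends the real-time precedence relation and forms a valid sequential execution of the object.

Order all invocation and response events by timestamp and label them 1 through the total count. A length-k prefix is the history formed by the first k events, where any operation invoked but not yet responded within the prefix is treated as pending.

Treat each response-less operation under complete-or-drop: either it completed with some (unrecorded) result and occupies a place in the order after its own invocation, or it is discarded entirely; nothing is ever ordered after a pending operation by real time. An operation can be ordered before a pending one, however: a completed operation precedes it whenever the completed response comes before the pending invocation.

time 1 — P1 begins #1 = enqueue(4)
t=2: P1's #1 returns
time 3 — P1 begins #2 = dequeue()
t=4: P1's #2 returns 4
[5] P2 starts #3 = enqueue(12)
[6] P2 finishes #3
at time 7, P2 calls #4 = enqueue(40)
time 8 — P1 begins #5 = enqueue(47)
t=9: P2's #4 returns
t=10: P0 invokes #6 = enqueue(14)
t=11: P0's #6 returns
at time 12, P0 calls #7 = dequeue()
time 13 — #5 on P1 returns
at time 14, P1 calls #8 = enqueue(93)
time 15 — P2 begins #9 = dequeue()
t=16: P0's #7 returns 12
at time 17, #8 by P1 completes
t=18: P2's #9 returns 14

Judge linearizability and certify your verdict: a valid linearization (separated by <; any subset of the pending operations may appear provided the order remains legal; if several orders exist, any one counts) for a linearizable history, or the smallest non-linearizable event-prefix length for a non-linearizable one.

not linearizable — minimal violating prefix: 18 events

cut after 17 events: linearizable; cut after 18 events (#9 responds, time 18): not linearizable
no legal order exists: 20 real-time-consistent candidates over 9 completed queue operations, all rejected
e.g. #1, #2, #3, #4, #5, #6, #7, #8, #9: illegal at step 9, since #9 dequeue() → 14 cannot apply there
e.g. #1, #2, #3, #4, #5, #6, #7, #9, #8: illegal at step 8, since #9 dequeue() → 14 cannot apply there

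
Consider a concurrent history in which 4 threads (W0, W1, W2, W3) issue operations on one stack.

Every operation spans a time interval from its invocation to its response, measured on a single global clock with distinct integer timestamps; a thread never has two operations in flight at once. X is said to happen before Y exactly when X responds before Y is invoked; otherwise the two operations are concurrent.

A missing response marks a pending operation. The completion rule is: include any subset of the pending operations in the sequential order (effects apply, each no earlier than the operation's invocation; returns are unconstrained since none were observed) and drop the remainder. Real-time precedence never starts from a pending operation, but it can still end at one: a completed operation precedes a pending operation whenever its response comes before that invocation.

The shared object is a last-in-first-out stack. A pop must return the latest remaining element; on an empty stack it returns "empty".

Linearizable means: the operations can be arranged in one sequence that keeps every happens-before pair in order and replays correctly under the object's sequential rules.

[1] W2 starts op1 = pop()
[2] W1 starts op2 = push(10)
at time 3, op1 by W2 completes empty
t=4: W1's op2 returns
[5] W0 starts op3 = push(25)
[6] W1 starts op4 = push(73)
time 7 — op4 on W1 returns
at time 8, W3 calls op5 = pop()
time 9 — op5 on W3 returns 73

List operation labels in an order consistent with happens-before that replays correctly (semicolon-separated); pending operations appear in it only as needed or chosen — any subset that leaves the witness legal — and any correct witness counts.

after step 1 (op1 pop() → empty): stack <>
after step 2 (op2 push(10)): stack <10>
after step 3 (op3 push(25) (pending, included)): stack <10,25>
after step 4 (op4 push(73)): stack <10,25,73>
after step 5 (op5 pop() → 73): stack <10,25>

op1; op2; op3; op4; op5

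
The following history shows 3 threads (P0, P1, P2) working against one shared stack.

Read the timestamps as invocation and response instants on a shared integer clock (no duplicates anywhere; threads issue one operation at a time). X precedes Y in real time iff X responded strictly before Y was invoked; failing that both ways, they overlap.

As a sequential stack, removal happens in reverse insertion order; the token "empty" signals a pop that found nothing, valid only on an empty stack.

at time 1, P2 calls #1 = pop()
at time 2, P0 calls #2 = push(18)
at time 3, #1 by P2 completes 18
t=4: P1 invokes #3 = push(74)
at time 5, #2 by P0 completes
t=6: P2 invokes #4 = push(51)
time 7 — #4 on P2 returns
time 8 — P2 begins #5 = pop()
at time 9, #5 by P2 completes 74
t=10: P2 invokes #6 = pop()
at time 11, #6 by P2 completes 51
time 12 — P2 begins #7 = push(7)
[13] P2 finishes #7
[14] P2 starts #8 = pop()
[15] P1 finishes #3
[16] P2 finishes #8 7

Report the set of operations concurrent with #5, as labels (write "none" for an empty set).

#5 runs from 8 to 9; window-overlapping ops are concurrent
#1 [1,3]: before
#2 [2,5]: before
#3 [4,15]: concurrent
#4 [6,7]: before
#6 [10,11]: after
#7 [12,13]: after
#8 [14,16]: after

#3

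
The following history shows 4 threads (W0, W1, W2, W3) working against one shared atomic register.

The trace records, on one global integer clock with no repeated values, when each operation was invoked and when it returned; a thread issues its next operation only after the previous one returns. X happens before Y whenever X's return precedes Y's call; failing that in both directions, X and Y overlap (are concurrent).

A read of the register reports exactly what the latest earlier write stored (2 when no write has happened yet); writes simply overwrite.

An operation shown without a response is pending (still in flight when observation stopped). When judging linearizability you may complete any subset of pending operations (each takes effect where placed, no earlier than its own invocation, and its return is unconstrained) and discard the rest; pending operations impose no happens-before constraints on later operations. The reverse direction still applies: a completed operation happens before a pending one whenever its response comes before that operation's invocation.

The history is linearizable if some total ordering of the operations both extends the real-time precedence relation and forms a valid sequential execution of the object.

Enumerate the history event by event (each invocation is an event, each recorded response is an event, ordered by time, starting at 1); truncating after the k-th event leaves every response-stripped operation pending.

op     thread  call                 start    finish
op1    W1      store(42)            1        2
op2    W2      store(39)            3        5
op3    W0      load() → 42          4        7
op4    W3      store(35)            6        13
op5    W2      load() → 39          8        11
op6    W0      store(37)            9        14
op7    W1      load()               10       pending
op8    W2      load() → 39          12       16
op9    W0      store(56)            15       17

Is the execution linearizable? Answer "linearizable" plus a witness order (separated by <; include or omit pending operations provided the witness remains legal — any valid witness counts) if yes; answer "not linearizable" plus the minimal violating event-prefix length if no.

linearizable — witness: op1 < op3 < op2 < op5 < op7 < op8 < op4 < op6 < op9

after step 1 (op1 store(42)): value 42
after step 2 (op3 load() → 42): value 42
after step 3 (op2 store(39)): value 39
after step 4 (op5 load() → 39): value 39
after step 5 (op7 load() (pending, included)): value 39
after step 6 (op8 load() → 39): value 39
after step 7 (op4 store(35)): value 35
after step 8 (op6 store(37)): value 37
after step 9 (op9 store(56)): value 56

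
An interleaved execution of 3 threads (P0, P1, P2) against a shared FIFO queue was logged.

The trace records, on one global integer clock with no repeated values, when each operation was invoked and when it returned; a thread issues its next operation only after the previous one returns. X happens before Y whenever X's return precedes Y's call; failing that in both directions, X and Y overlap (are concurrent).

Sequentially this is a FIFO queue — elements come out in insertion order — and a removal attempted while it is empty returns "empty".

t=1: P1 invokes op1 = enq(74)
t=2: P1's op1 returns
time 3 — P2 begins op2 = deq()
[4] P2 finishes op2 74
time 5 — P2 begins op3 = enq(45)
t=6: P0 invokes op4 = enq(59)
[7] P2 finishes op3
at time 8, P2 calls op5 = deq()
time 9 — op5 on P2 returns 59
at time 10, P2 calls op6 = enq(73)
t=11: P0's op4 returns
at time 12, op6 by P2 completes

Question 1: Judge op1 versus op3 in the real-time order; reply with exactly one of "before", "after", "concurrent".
before

op1 spans [1,2], op3 spans [5,7]
resp(op1)=2 < inv(op3)=5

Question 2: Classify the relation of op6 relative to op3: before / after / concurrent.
after

op6 spans [10,12], op3 spans [5,7]
resp(op3)=7 < inv(op6)=10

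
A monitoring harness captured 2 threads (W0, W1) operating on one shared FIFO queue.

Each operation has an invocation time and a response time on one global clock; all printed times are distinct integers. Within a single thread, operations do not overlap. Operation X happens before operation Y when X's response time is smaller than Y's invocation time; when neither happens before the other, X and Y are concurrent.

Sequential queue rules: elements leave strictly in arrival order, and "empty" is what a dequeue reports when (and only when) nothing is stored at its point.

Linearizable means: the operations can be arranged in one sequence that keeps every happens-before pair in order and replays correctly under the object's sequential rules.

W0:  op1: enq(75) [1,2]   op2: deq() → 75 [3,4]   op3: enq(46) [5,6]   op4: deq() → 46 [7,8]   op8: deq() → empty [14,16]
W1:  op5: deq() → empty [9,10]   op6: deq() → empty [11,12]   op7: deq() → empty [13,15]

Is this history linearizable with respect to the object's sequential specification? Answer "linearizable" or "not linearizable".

a witness: op1, op2, op3, op4, op5, op6, op7, op8
after step 1 (op1 enq(75)): queue <75>
after step 2 (op2 deq() → 75): queue <>
after step 3 (op3 enq(46)): queue <46>
after step 4 (op4 deq() → 46): queue <>
after step 5 (op5 deq() → empty): queue <>
after step 6 (op6 deq() → empty): queue <>
after step 7 (op7 deq() → empty): queue <>
after step 8 (op8 deq() → empty): queue <>

linearizable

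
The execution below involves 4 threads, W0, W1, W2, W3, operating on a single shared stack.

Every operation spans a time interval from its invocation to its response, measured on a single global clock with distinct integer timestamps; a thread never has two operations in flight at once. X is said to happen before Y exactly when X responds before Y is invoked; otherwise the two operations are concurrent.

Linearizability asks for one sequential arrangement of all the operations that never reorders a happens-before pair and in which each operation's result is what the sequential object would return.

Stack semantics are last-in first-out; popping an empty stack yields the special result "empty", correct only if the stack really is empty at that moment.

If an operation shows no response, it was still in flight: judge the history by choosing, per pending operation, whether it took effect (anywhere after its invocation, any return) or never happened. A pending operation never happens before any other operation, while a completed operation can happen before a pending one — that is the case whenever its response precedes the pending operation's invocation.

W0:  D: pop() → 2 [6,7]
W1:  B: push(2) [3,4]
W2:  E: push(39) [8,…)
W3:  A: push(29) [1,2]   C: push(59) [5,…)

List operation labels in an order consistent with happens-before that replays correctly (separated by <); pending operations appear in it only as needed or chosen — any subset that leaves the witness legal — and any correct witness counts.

A < B < D

after step 1 (A push(29)): stack <29>
after step 2 (B push(2)): stack <29,2>
after step 3 (D pop() → 2): stack <29>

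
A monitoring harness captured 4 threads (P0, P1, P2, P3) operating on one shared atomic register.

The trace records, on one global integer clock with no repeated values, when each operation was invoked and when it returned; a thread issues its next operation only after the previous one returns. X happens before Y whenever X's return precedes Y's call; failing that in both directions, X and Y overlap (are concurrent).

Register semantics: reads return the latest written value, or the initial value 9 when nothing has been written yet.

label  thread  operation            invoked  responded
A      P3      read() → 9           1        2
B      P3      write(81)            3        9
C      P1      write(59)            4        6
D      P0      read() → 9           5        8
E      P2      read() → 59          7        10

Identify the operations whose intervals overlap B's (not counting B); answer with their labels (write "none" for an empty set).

C, D, E

B spans [3,9]: anything still running between times 3 and 9 counts as concurrent
A [1,2]: before
C [4,6]: concurrent
D [5,8]: concurrent
E [7,10]: concurrent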